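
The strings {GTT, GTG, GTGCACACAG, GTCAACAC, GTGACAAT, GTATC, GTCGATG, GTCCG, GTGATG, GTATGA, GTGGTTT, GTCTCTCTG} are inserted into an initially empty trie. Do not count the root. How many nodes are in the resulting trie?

45

Count nodes per top-level branch (shared prefixes stored once):
  'G'-branch (GTATC, GTATGA, GTCAACAC, GTCCG, GTCGATG, GTCTCTCTG, GTG, GTGACAAT, GTGATG, GTGCACACAG, GTGGTTT, GTT): 45 nodes
Sum: 45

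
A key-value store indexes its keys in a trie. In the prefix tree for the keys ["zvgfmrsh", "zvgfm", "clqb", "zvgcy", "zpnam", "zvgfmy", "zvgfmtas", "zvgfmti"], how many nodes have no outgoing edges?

Leaves are exactly the stored words that no other stored word extends.
Those words: "clqb", "zpnam", "zvgcy", "zvgfmrsh", "zvgfmtas", "zvgfmti", "zvgfmy"
Leaf count: 7

7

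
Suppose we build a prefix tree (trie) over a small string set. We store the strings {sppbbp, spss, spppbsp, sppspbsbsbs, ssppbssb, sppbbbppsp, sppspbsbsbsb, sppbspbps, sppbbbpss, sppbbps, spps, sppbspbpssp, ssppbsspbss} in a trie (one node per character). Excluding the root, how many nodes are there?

Trace insertions, counting only characters that open a new branch:
  "sppbbp" → 6 new (s, p, p, b, b, p)
  "spss" → prefix "sp" already present; 2 new (s, s)
  "spppbsp" → prefix "spp" already present; 4 new (p, b, s, p)
  "sppspbsbsbs" → prefix "spp" already present; 8 new (s, p, b, s, b, s, b, s)
  "ssppbssb" → prefix "s" already present; 7 new (s, p, p, b, s, s, b)
  "sppbbbppsp" → prefix "sppbb" already present; 5 new (b, p, p, s, p)
  "sppspbsbsbsb" → prefix "sppspbsbsbs" already present; 1 new (b)
  "sppbspbps" → prefix "sppb" already present; 5 new (s, p, b, p, s)
  "sppbbbpss" → prefix "sppbbbp" already present; 2 new (s, s)
  "sppbbps" → prefix "sppbbp" already present; 1 new (s)
  "spps" → prefix "spps" already present; 0 new (none)
  "sppbspbpssp" → prefix "sppbspbps" already present; 2 new (s, p)
  "ssppbsspbss" → prefix "ssppbss" already present; 4 new (p, b, s, s)
Total nodes = 6 + 2 + 4 + 8 + 7 + 5 + 1 + 5 + 2 + 1 + 0 + 2 + 4 = 47

47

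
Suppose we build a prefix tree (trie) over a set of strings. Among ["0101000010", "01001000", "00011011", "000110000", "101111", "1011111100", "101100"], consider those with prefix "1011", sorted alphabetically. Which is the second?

101111

DFS of the "1011" subtree visits, in order: "101100", "101111", "1011111100"
The 2nd is 101111.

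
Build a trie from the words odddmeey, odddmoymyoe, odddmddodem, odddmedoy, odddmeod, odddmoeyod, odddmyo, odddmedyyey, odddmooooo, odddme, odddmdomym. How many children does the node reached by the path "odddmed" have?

2

Walk "odddmed" from the root, arriving at one node.
Distinct next characters after "odddmed": o, y.
That node has 2 child edges.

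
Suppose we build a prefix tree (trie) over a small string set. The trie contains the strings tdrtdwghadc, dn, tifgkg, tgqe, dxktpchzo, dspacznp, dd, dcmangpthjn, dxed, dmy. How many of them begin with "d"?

7

Walk to "d"; the words in its subtree are exactly those with that prefix.
Matches: "dcmangpthjn", "dd", "dmy", "dn", "dspacznp", "dxed", "dxktpchzo"
Count: 7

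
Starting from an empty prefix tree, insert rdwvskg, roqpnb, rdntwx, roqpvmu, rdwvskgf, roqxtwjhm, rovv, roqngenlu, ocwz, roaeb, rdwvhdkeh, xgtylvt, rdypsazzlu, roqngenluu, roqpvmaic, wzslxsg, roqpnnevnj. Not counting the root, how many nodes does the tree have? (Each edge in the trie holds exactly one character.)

Insert word by word; a character creates a node only if that edge doesn't already exist:
  "rdwvskg" → 7 new (r, d, w, v, s, k, g)
  "roqpnb" → prefix "r" already present; 5 new (o, q, p, n, b)
  "rdntwx" → prefix "rd" already present; 4 new (n, t, w, x)
  "roqpvmu" → prefix "roqp" already present; 3 new (v, m, u)
  "rdwvskgf" → prefix "rdwvskg" already present; 1 new (f)
  "roqxtwjhm" → prefix "roq" already present; 6 new (x, t, w, j, h, m)
  "rovv" → prefix "ro" already present; 2 new (v, v)
  "roqngenlu" → prefix "roq" already present; 6 new (n, g, e, n, l, u)
  "ocwz" → 4 new (o, c, w, z)
  "roaeb" → prefix "ro" already present; 3 new (a, e, b)
  "rdwvhdkeh" → prefix "rdwv" already present; 5 new (h, d, k, e, h)
  "xgtylvt" → 7 new (x, g, t, y, l, v, t)
  "rdypsazzlu" → prefix "rd" already present; 8 new (y, p, s, a, z, z, l, u)
  "roqngenluu" → prefix "roqngenlu" already present; 1 new (u)
  "roqpvmaic" → prefix "roqpvm" already present; 3 new (a, i, c)
  "wzslxsg" → 7 new (w, z, s, l, x, s, g)
  "roqpnnevnj" → prefix "roqpn" already present; 5 new (n, e, v, n, j)
Total nodes = 7 + 5 + 4 + 3 + 1 + 6 + 2 + 6 + 4 + 3 + 5 + 7 + 8 + 1 + 3 + 7 + 5 = 77

77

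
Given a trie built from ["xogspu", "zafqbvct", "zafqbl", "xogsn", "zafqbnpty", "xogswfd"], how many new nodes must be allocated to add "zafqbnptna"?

2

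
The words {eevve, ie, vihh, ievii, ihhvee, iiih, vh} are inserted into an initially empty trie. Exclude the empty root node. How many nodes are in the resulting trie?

Trace insertions, counting only characters that open a new branch:
  "eevve" → 5 new (e, e, v, v, e)
  "ie" → 2 new (i, e)
  "vihh" → 4 new (v, i, h, h)
  "ievii" → prefix "ie" already present; 3 new (v, i, i)
  "ihhvee" → prefix "i" already present; 5 new (h, h, v, e, e)
  "iiih" → prefix "i" already present; 3 new (i, i, h)
  "vh" → prefix "v" already present; 1 new (h)
Total nodes = 5 + 2 + 4 + 3 + 5 + 3 + 1 = 23

23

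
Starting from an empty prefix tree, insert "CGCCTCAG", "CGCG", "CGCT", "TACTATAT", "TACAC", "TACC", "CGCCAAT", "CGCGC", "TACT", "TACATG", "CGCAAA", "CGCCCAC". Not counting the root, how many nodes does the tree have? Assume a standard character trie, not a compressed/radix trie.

Count nodes per top-level branch (shared prefixes stored once):
  'C'-branch (CGCAAA, CGCCAAT, CGCCCAC, CGCCTCAG, CGCG, CGCGC, CGCT): 20 nodes
  'T'-branch (TACAC, TACATG, TACC, TACT, TACTATAT): 13 nodes
Sum: 33

33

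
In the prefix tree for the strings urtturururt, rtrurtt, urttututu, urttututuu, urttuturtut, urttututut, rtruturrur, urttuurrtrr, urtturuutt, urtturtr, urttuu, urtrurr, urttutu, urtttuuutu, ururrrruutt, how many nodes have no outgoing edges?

A leaf is a node with no children — equivalently, the end of a word that is not a proper prefix of any other stored word.
Those words: "rtrurtt", "rtruturrur", "urtrurr", "urtttuuutu", "urtturtr", "urtturururt", "urtturuutt", "urttuturtut", "urttututut", "urttututuu", "urttuurrtrr", "ururrrruutt"
Leaf count: 12

12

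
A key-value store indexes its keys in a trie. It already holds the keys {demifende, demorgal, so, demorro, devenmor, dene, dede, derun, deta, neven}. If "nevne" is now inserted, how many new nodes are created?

2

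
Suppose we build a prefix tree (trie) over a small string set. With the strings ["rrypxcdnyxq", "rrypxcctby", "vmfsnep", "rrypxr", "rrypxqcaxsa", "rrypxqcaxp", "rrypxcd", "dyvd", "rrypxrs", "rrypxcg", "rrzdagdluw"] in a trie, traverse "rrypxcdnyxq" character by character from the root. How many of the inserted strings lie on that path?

2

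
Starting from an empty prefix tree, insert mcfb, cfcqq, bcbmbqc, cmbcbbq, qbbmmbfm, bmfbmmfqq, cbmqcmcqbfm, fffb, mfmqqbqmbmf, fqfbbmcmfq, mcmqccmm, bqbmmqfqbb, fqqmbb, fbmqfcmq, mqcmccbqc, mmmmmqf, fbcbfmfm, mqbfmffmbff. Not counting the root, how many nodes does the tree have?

Insert word by word; a character creates a node only if that edge doesn't already exist:
  "mcfb" → 4 new (m, c, f, b)
  "cfcqq" → 5 new (c, f, c, q, q)
  "bcbmbqc" → 7 new (b, c, b, m, b, q, c)
  "cmbcbbq" → prefix "c" already present; 6 new (m, b, c, b, b, q)
  "qbbmmbfm" → 8 new (q, b, b, m, m, b, f, m)
  "bmfbmmfqq" → prefix "b" already present; 8 new (m, f, b, m, m, f, q, q)
  "cbmqcmcqbfm" → prefix "c" already present; 10 new (b, m, q, c, m, c, q, b, f, m)
  "fffb" → 4 new (f, f, f, b)
  "mfmqqbqmbmf" → prefix "m" already present; 10 new (f, m, q, q, b, q, m, b, m, f)
  "fqfbbmcmfq" → prefix "f" already present; 9 new (q, f, b, b, m, c, m, f, q)
  "mcmqccmm" → prefix "mc" already present; 6 new (m, q, c, c, m, m)
  "bqbmmqfqbb" → prefix "b" already present; 9 new (q, b, m, m, q, f, q, b, b)
  "fqqmbb" → prefix "fq" already present; 4 new (q, m, b, b)
  "fbmqfcmq" → prefix "f" already present; 7 new (b, m, q, f, c, m, q)
  "mqcmccbqc" → prefix "m" already present; 8 new (q, c, m, c, c, b, q, c)
  "mmmmmqf" → prefix "m" already present; 6 new (m, m, m, m, q, f)
  "fbcbfmfm" → prefix "fb" already present; 6 new (c, b, f, m, f, m)
  "mqbfmffmbff" → prefix "mq" already present; 9 new (b, f, m, f, f, m, b, f, f)
Total nodes = 4 + 5 + 7 + 6 + 8 + 8 + 10 + 4 + 10 + 9 + 6 + 9 + 4 + 7 + 8 + 6 + 6 + 9 = 126

126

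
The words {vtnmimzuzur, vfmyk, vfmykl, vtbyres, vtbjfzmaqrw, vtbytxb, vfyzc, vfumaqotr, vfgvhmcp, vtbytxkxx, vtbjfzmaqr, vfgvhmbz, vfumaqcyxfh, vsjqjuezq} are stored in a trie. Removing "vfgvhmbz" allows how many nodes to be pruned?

Walk "vfgvhmbz" from the leaf back toward the root, removing each node that no remaining word uses.
The suffix "bz" (2 nodes) is used only by "vfgvhmbz"; the node for "vfgvhm" still has the child "c", so pruning stops there.
Nodes removed: 2

2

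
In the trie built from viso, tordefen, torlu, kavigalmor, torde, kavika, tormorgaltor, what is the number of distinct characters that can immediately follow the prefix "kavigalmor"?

Follow the path "kavigalmor" to its node, then look at its outgoing edges.
No stored string extends past "kavigalmor".
That node has 0 child edges.

0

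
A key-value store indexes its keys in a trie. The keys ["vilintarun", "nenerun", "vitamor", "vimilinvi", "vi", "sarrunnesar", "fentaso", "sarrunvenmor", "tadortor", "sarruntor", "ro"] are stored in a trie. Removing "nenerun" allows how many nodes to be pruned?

7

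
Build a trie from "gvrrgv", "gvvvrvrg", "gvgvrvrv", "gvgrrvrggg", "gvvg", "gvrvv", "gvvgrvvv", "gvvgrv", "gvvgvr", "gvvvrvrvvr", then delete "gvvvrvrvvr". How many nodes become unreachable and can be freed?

A node on "gvvvrvrvvr"'s path can go only if nothing else ends at it or branches off below it.
The suffix "vvr" (3 nodes) is used only by "gvvvrvrvvr"; the node for "gvvvrvr" still has the child "g", so pruning stops there.
Nodes removed: 3

3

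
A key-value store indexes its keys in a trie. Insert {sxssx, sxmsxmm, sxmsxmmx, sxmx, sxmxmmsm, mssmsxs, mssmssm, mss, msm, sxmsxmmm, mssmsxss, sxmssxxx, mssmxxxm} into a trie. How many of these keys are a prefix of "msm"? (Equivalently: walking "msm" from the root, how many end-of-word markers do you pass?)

1

Traverse "msm" character by character; count nodes along the way that are marked as word ends.
Prefixes of the query that are stored words: "msm"
Count: 1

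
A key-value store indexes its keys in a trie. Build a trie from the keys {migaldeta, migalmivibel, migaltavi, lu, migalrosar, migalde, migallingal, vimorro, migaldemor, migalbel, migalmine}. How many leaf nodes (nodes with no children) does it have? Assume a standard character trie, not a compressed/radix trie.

A leaf is a node with no children — equivalently, the end of a word that is not a proper prefix of any other stored word.
Those words: "lu", "migalbel", "migaldemor", "migaldeta", "migallingal", "migalmine", "migalmivibel", "migalrosar", "migaltavi", "vimorro"
Leaf count: 10

10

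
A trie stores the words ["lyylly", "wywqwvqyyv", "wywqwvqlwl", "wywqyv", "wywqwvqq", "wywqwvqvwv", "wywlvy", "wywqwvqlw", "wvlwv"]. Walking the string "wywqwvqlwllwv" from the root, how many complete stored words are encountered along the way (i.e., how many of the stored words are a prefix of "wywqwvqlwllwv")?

2

Check each prefix of "wywqwvqlwllwv" against the stored set — each match is an end-marker on the path.
Prefixes of the query that are stored words: "wywqwvqlw", "wywqwvqlwl"
Count: 2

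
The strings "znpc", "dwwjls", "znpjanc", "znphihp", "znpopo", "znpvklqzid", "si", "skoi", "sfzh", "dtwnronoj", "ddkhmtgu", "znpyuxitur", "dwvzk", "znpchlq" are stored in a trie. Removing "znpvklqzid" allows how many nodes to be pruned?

Walk "znpvklqzid" from the leaf back toward the root, removing each node that no remaining word uses.
The suffix "vklqzid" (7 nodes) is used only by "znpvklqzid"; the node for "znp" still has the child "c", so pruning stops there.
Nodes removed: 7

7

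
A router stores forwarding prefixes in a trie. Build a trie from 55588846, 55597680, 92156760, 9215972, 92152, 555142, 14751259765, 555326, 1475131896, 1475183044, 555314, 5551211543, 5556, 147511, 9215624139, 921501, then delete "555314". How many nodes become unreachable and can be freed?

Walk "555314" from the leaf back toward the root, removing each node that no remaining word uses.
The suffix "14" (2 nodes) is used only by "555314"; the node for "5553" still has the child "2", so pruning stops there.
Nodes removed: 2

2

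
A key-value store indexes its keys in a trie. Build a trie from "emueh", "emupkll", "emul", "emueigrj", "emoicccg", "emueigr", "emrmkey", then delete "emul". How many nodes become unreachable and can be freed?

1

After clearing the end-marker at "emul", prune upward until reaching a node still needed by another word.
The suffix "l" (1 node) is used only by "emul"; the node for "emu" still has the child "e", so pruning stops there.
Nodes removed: 1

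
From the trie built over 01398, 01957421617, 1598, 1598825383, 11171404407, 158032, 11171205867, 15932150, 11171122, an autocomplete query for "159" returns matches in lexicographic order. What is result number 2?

1598

Words with prefix "159", in lexicographic order: "15932150", "1598", "1598825383"
Position 2: 1598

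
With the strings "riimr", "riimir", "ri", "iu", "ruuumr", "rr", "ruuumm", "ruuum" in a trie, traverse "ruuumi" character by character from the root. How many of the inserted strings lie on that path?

Walk "ruuumi" from the root; an end-of-word marker is hit whenever a stored word is a prefix of "ruuumi".
Prefixes of the query that are stored words: "ruuum"
Count: 1

1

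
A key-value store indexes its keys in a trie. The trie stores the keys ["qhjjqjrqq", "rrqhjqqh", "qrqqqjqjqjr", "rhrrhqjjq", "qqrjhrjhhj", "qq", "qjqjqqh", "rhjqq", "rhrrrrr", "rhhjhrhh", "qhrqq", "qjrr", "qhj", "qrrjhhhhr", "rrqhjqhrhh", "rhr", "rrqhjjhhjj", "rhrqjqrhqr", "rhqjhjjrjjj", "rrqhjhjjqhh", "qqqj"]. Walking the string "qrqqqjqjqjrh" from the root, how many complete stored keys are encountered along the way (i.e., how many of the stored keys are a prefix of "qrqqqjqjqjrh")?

Traverse "qrqqqjqjqjrh" character by character; count nodes along the way that are marked as word ends.
Prefixes of the query that are stored words: "qrqqqjqjqjr"
Count: 1

1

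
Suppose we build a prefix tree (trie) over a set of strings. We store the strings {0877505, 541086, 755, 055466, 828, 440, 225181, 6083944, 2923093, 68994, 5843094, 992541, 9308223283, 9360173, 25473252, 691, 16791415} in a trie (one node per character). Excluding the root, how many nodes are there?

93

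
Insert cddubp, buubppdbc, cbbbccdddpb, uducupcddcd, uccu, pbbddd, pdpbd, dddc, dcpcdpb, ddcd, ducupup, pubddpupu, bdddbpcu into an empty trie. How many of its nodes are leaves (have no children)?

A leaf is a node with no children — equivalently, the end of a word that is not a proper prefix of any other stored word.
Those words: "bdddbpcu", "buubppdbc", "cbbbccdddpb", "cddubp", "dcpcdpb", "ddcd", "dddc", "ducupup", "pbbddd", "pdpbd", "pubddpupu", "uccu", "uducupcddcd"
Leaf count: 13

13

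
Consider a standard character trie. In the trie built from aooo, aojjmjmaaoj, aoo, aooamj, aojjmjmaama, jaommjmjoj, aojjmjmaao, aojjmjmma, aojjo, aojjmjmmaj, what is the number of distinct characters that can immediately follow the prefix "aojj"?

2

Follow the path "aojj" to its node, then look at its outgoing edges.
Characters that immediately follow "aojj" among the stored strings: {m, o}.
That node has 2 child edges.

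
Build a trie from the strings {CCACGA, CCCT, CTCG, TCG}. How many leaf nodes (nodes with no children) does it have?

4

A leaf is a node with no children — equivalently, the end of a word that is not a proper prefix of any other stored word.
Those words: "CCACGA", "CCCT", "CTCG", "TCG"
Leaf count: 4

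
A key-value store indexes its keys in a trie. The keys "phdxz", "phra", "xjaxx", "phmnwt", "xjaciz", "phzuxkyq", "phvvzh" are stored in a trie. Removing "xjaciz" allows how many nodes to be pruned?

A node on "xjaciz"'s path can go only if nothing else ends at it or branches off below it.
The suffix "ciz" (3 nodes) is used only by "xjaciz"; the node for "xja" still has the child "x", so pruning stops there.
Nodes removed: 3

3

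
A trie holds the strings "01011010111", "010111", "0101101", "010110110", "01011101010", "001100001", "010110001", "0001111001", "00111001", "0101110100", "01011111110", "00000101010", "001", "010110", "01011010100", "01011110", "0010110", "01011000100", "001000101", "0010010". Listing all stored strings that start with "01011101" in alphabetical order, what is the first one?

0101110100

Words with prefix "01011101", in lexicographic order: "0101110100", "01011101010"
Position 1: 0101110100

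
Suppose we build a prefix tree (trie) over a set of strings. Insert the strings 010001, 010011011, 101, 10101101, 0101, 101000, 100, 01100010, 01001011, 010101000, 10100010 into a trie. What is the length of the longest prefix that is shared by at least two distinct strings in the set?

6

The deepest shared node is where two words last agree before diverging.
"101000" and "10100010" agree on "101000" (6 characters) before diverging; nothing deeper is shared.
Longest shared-prefix length: 6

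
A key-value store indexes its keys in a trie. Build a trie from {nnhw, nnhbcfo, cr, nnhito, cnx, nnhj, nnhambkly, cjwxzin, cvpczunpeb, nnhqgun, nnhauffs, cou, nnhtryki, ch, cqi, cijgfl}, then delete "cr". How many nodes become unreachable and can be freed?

1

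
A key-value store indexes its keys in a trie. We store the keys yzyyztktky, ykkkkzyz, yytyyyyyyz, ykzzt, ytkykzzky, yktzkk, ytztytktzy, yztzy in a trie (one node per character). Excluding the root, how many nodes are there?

52

Count nodes per top-level branch (shared prefixes stored once):
  'y'-branch (ykkkkzyz, yktzkk, ykzzt, ytkykzzky, ytztytktzy, yytyyyyyyz, yztzy, yzyyztktky): 52 nodes
Sum: 52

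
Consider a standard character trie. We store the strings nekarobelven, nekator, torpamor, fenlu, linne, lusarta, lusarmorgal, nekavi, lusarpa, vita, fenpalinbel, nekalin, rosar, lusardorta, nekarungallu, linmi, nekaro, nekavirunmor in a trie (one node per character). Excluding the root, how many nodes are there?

Count nodes per top-level branch (shared prefixes stored once):
  'f'-branch (fenlu, fenpalinbel): 13 nodes
  'l'-branch (linmi, linne, lusardorta, lusarmorgal, lusarpa, lusarta): 26 nodes
  'n'-branch (nekalin, nekaro, nekarobelven, nekarungallu, nekator, nekavi, nekavirunmor): 33 nodes
  'r'-branch (rosar): 5 nodes
  't'-branch (torpamor): 8 nodes
  'v'-branch (vita): 4 nodes
Sum: 89

89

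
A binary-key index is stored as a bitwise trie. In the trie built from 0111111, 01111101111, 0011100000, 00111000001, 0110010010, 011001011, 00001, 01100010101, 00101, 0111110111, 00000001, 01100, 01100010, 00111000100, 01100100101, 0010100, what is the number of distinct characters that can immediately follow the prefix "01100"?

2

Walk "01100" from the root, arriving at one node.
Characters that immediately follow "01100" among the stored strings: {0, 1}.
That node has 2 child edges.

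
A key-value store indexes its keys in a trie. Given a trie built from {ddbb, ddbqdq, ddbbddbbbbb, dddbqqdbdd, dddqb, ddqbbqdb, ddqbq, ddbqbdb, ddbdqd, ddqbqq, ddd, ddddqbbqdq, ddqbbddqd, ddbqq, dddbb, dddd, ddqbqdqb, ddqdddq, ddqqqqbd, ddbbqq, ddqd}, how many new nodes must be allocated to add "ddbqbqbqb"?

The longest prefix of "ddbqbqbqb" already in the trie is "ddbqb" (length 5).
New nodes needed: |"ddbqbqbqb"| − 5 = 9 − 5 = 4.

4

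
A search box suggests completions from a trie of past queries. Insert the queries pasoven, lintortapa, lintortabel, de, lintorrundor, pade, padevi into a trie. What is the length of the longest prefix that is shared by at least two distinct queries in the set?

The deepest shared node is where two words last agree before diverging.
e.g. "lintortabel" and "lintortapa" share the prefix "lintorta" of length 8; no pair shares a longer one.
Longest shared-prefix length: 8

8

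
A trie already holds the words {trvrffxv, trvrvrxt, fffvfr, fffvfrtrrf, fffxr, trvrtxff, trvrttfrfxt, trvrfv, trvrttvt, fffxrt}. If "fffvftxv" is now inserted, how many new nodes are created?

3

The longest prefix of "fffvftxv" already in the trie is "fffvf" (length 5).
So 8 − 5 = 3 new nodes.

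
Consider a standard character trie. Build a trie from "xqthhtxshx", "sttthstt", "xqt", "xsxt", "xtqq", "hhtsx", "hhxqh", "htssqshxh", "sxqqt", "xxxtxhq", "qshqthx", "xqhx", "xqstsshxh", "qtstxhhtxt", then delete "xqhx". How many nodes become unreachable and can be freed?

2

After clearing the end-marker at "xqhx", prune upward until reaching a node still needed by another word.
The suffix "hx" (2 nodes) is used only by "xqhx"; the node for "xq" still has the child "t", so pruning stops there.
Nodes removed: 2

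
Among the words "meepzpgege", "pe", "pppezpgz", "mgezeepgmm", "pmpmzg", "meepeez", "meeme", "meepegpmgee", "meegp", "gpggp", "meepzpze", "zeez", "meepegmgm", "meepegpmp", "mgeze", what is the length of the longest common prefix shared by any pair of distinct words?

8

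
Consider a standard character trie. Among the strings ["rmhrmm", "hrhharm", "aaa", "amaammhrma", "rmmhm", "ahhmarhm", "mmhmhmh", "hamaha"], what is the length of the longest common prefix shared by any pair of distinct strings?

Equivalently: take the maximum, over all pairs, of their longest common prefix length.
"rmhrmm" and "rmmhm" agree on "rm" (2 characters) before diverging; nothing deeper is shared.
Longest shared-prefix length: 2

2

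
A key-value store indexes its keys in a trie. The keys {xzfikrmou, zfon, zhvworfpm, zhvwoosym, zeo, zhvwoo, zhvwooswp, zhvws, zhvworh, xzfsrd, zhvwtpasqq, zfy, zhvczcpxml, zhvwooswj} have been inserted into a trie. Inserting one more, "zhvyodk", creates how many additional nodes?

4

"zhv" is already a path in the trie; the remaining "yodk" must be added.
So 7 − 3 = 4 new nodes.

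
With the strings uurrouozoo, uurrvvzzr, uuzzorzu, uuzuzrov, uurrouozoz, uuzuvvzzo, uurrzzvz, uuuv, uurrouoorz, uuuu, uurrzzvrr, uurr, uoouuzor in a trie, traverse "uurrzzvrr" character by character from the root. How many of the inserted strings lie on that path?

2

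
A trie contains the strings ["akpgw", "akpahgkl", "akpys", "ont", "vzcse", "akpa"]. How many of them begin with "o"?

1

Traverse to the node for "o", then collect every word in that subtree.
Words under "o": ont
Count: 1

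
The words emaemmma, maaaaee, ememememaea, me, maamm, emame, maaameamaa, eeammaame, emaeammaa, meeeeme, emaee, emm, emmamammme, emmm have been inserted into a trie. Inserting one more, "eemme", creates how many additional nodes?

3

The longest prefix of "eemme" already in the trie is "ee" (length 2).
New nodes needed: |"eemme"| − 2 = 5 − 2 = 3.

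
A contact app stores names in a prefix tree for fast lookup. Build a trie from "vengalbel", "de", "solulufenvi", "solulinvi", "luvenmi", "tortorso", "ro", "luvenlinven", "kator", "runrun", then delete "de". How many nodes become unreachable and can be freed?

2

After clearing the end-marker at "de", prune upward until reaching a node still needed by another word.
No other word shares any prefix with "de", so all 2 of its nodes go.
Nodes removed: 2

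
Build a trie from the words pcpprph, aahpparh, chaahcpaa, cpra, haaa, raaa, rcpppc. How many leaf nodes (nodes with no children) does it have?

Leaves are exactly the stored words that no other stored word extends.
Those words: "aahpparh", "chaahcpaa", "cpra", "haaa", "pcpprph", "raaa", "rcpppc"
Leaf count: 7

7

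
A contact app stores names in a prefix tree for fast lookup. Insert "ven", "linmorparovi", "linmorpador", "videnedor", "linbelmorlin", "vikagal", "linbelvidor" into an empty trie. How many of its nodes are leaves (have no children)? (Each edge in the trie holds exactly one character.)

Leaves are exactly the stored words that no other stored word extends.
Those words: "linbelmorlin", "linbelvidor", "linmorpador", "linmorparovi", "ven", "videnedor", "vikagal"
Leaf count: 7

7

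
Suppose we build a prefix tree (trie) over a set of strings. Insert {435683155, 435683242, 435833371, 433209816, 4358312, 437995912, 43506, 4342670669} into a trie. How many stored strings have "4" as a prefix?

8

Filter for entries beginning with "4":
Matches: "433209816", "4342670669", "43506", "435683155", "435683242", "4358312", "435833371", "437995912"
Count: 8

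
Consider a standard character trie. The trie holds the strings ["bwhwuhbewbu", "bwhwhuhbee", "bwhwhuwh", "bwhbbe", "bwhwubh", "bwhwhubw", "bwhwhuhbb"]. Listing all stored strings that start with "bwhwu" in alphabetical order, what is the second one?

bwhwuhbewbu

DFS of the "bwhwu" subtree visits, in order: "bwhwubh", "bwhwuhbewbu"
Position 2: bwhwuhbewbu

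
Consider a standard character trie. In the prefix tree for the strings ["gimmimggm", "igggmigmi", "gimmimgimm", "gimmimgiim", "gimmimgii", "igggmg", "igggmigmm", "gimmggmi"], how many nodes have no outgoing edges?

A leaf is a node with no children — equivalently, the end of a word that is not a proper prefix of any other stored word.
Those words: "gimmggmi", "gimmimggm", "gimmimgiim", "gimmimgimm", "igggmg", "igggmigmi", "igggmigmm"
Leaf count: 7

7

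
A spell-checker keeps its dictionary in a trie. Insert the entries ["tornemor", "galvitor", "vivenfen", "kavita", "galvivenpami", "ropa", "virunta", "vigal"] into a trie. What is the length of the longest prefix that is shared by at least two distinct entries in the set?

5

Equivalently: take the maximum, over all pairs, of their longest common prefix length.
e.g. "galvitor" and "galvivenpami" share the prefix "galvi" of length 5; no pair shares a longer one.
Longest shared-prefix length: 5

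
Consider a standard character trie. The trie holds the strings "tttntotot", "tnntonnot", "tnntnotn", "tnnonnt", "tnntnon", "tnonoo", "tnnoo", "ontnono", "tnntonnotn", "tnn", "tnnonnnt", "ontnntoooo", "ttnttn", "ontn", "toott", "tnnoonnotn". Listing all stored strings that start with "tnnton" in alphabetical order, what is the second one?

tnntonnotn

Words with prefix "tnnton", in lexicographic order: "tnntonnot", "tnntonnotn"
Position 2: tnntonnotn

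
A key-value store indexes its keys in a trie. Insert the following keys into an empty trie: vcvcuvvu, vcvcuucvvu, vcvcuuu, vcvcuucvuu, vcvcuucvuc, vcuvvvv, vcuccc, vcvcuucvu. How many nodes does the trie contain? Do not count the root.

Trace insertions, counting only characters that open a new branch:
  "vcvcuvvu" → 8 new (v, c, v, c, u, v, v, u)
  "vcvcuucvvu" → prefix "vcvcu" already present; 5 new (u, c, v, v, u)
  "vcvcuuu" → prefix "vcvcuu" already present; 1 new (u)
  "vcvcuucvuu" → prefix "vcvcuucv" already present; 2 new (u, u)
  "vcvcuucvuc" → prefix "vcvcuucvu" already present; 1 new (c)
  "vcuvvvv" → prefix "vc" already present; 5 new (u, v, v, v, v)
  "vcuccc" → prefix "vcu" already present; 3 new (c, c, c)
  "vcvcuucvu" → prefix "vcvcuucvu" already present; 0 new (none)
Total nodes = 8 + 5 + 1 + 2 + 1 + 5 + 3 + 0 = 25

25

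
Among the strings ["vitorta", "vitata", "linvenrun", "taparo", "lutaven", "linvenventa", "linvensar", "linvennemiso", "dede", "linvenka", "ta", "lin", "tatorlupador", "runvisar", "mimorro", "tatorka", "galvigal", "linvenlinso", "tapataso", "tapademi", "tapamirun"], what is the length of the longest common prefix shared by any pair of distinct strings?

Look for the deepest trie node that still has at least two words in its subtree.
e.g. "linvenka" and "linvenlinso" share the prefix "linven" of length 6; no pair shares a longer one.
Longest shared-prefix length: 6

6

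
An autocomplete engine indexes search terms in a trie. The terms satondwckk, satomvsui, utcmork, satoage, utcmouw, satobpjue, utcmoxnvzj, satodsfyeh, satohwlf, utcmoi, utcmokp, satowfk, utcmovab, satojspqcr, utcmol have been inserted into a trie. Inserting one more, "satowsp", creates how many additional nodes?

The longest prefix of "satowsp" already in the trie is "satow" (length 5).
New nodes needed: |"satowsp"| − 5 = 7 − 5 = 2.

2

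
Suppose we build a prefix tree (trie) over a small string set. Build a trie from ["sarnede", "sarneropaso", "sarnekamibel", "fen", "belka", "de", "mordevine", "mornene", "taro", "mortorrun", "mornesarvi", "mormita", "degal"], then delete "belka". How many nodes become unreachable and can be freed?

5

Walk "belka" from the leaf back toward the root, removing each node that no remaining word uses.
No other word shares any prefix with "belka", so all 5 of its nodes go.
Nodes removed: 5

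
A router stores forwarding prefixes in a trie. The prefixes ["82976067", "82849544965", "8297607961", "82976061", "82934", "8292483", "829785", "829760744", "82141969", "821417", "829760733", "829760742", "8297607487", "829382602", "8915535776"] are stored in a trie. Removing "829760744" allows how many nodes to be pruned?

After clearing the end-marker at "829760744", prune upward until reaching a node still needed by another word.
The suffix "4" (1 node) is used only by "829760744"; the node for "82976074" still has the child "2", so pruning stops there.
Nodes removed: 1

1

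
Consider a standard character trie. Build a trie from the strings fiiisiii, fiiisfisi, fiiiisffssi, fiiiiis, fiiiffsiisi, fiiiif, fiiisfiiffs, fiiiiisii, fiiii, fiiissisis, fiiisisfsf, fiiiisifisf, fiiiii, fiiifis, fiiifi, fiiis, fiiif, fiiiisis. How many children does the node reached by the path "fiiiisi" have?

2

Walk "fiiiisi" from the root, arriving at one node.
Distinct next characters after "fiiiisi": f, s.
That node has 2 child edges.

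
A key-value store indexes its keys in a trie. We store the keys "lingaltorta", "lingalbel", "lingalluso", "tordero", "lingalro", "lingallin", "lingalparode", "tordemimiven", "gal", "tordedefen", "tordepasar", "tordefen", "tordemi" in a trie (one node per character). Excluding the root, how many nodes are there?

58

Count nodes per top-level branch (shared prefixes stored once):
  'g'-branch (gal): 3 nodes
  'l'-branch (lingalbel, lingallin, lingalluso, lingalparode, lingalro, lingaltorta): 28 nodes
  't'-branch (tordedefen, tordefen, tordemi, tordemimiven, tordepasar, tordero): 27 nodes
Sum: 58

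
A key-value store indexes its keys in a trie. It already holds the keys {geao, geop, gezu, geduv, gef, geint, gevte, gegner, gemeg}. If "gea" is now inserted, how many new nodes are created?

"gea" is already a full path in the trie; only an end-marker is added.
No new nodes are needed: 0.

0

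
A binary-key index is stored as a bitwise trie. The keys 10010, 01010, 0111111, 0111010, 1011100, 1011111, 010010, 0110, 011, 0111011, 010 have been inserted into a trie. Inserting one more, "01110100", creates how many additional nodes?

The longest prefix of "01110100" already in the trie is "0111010" (length 7).
New nodes needed: |"01110100"| − 7 = 8 − 7 = 1.

1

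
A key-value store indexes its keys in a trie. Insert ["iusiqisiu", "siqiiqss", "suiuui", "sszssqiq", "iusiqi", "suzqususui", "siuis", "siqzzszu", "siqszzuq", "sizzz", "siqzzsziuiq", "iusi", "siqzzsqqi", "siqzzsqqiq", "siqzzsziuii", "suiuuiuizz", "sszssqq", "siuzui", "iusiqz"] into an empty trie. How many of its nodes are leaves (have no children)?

15

A leaf is a node with no children — equivalently, the end of a word that is not a proper prefix of any other stored word.
Those words: "iusiqisiu", "iusiqz", "siqiiqss", "siqszzuq", "siqzzsqqiq", "siqzzsziuii", "siqzzsziuiq", "siqzzszu", "siuis", "siuzui", "sizzz", "sszssqiq", "sszssqq", "suiuuiuizz", "suzqususui"
Leaf count: 15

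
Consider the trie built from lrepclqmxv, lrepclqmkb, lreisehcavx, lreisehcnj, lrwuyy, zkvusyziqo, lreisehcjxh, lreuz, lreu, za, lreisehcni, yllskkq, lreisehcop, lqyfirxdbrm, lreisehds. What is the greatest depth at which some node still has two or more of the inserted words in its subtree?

9

The deepest shared node is where two words last agree before diverging.
e.g. "lreisehcni" and "lreisehcnj" share the prefix "lreisehcn" of length 9; no pair shares a longer one.
Longest shared-prefix length: 9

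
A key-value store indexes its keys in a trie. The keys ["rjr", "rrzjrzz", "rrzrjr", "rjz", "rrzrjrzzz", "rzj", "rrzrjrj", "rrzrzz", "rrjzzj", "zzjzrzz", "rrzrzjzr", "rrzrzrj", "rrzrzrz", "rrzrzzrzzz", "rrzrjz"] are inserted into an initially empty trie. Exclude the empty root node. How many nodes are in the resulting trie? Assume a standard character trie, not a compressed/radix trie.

For each word, the new-node count is its length minus the longest prefix already in the trie:
  "rjr" → 3 new (r, j, r)
  "rrzjrzz" → prefix "r" already present; 6 new (r, z, j, r, z, z)
  "rrzrjr" → prefix "rrz" already present; 3 new (r, j, r)
  "rjz" → prefix "rj" already present; 1 new (z)
  "rrzrjrzzz" → prefix "rrzrjr" already present; 3 new (z, z, z)
  "rzj" → prefix "r" already present; 2 new (z, j)
  "rrzrjrj" → prefix "rrzrjr" already present; 1 new (j)
  "rrzrzz" → prefix "rrzr" already present; 2 new (z, z)
  "rrjzzj" → prefix "rr" already present; 4 new (j, z, z, j)
  "zzjzrzz" → 7 new (z, z, j, z, r, z, z)
  "rrzrzjzr" → prefix "rrzrz" already present; 3 new (j, z, r)
  "rrzrzrj" → prefix "rrzrz" already present; 2 new (r, j)
  "rrzrzrz" → prefix "rrzrzr" already present; 1 new (z)
  "rrzrzzrzzz" → prefix "rrzrzz" already present; 4 new (r, z, z, z)
  "rrzrjz" → prefix "rrzrj" already present; 1 new (z)
Total nodes = 3 + 6 + 3 + 1 + 3 + 2 + 1 + 2 + 4 + 7 + 3 + 2 + 1 + 4 + 1 = 43

43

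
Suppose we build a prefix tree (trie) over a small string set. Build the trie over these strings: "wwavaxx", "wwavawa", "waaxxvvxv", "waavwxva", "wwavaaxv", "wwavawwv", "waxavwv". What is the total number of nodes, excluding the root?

32

Trie structure (* marks end of a word):
(root)
└─ w
   ├─ a
   │  ├─ a
   │  │  ├─ v
   │  │  │  └─ w
   │  │  │     └─ x
   │  │  │        └─ v
   │  │  │           └─ a *
   │  │  └─ x
   │  │     └─ x
   │  │        └─ v
   │  │           └─ v
   │  │              └─ x
   │  │                 └─ v *
   │  └─ x
   │     └─ a
   │        └─ v
   │           └─ w
   │              └─ v *
   └─ w
      └─ a
         └─ v
            └─ a
               ├─ a
               │  └─ x
               │     └─ v *
               ├─ w
               │  ├─ a *
               │  └─ w
               │     └─ v *
               └─ x
                  └─ x *
Counting every labelled node above: 32.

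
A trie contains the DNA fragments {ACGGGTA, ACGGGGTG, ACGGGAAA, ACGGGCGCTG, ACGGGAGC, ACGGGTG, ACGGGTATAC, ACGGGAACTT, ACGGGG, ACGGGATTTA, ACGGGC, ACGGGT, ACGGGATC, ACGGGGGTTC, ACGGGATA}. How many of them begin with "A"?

15

Traverse to the node for "A", then collect every word in that subtree.
Matches: "ACGGGAAA", "ACGGGAACTT", "ACGGGAGC", "ACGGGATA", "ACGGGATC", "ACGGGATTTA", "ACGGGC", "ACGGGCGCTG", "ACGGGG", "ACGGGGGTTC", "ACGGGGTG", "ACGGGT", "ACGGGTA", "ACGGGTATAC", "ACGGGTG"
Count: 15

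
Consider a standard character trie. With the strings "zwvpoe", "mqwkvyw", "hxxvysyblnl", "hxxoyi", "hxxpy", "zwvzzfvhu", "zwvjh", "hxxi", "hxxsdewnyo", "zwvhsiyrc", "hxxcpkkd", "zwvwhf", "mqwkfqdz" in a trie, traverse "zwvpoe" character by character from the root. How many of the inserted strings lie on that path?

1

Walk "zwvpoe" from the root; an end-of-word marker is hit whenever a stored word is a prefix of "zwvpoe".
Prefixes of the query that are stored words: "zwvpoe"
Count: 1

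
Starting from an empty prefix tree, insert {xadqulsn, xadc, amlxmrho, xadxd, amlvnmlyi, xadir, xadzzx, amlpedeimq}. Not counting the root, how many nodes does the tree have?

Insert word by word; a character creates a node only if that edge doesn't already exist:
  "xadqulsn" → 8 new (x, a, d, q, u, l, s, n)
  "xadc" → prefix "xad" already present; 1 new (c)
  "amlxmrho" → 8 new (a, m, l, x, m, r, h, o)
  "xadxd" → prefix "xad" already present; 2 new (x, d)
  "amlvnmlyi" → prefix "aml" already present; 6 new (v, n, m, l, y, i)
  "xadir" → prefix "xad" already present; 2 new (i, r)
  "xadzzx" → prefix "xad" already present; 3 new (z, z, x)
  "amlpedeimq" → prefix "aml" already present; 7 new (p, e, d, e, i, m, q)
Total nodes = 8 + 1 + 8 + 2 + 6 + 2 + 3 + 7 = 37

37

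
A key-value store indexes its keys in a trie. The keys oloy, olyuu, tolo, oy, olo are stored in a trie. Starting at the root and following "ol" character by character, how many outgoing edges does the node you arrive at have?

Follow the path "ol" to its node, then look at its outgoing edges.
Characters that immediately follow "ol" among the stored strings: {o, y}.
That node has 2 child edges.

2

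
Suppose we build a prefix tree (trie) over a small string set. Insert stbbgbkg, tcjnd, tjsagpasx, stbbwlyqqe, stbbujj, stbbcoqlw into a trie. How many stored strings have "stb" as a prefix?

4

Walk to "stb"; the words in its subtree are exactly those with that prefix.
Matches: "stbbcoqlw", "stbbgbkg", "stbbujj", "stbbwlyqqe"
Count: 4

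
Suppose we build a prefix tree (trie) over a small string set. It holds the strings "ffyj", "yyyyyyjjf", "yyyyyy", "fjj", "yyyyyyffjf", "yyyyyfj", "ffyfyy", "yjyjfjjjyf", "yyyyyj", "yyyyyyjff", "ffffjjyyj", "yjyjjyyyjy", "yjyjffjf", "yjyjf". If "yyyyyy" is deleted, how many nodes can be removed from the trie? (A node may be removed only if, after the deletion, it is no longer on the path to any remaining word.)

0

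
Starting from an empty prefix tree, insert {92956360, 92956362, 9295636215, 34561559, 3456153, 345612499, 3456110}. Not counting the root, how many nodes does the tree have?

Trie structure (* marks end of a word):
(root)
├─ 3
│  └─ 4
│     └─ 5
│        └─ 6
│           └─ 1
│              ├─ 1
│              │  └─ 0 *
│              ├─ 2
│              │  └─ 4
│              │     └─ 9
│              │        └─ 9 *
│              └─ 5
│                 ├─ 3 *
│                 └─ 5
│                    └─ 9 *
└─ 9
   └─ 2
      └─ 9
         └─ 5
            └─ 6
               └─ 3
                  └─ 6
                     ├─ 0 *
                     └─ 2 *
                        └─ 1
                           └─ 5 *
Counting every labelled node above: 26.

26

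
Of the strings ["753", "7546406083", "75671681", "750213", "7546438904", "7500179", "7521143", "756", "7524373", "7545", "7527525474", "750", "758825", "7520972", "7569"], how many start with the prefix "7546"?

Traverse to the node for "7546", then collect every word in that subtree.
Words under "7546": 7546406083, 7546438904
Count: 2

2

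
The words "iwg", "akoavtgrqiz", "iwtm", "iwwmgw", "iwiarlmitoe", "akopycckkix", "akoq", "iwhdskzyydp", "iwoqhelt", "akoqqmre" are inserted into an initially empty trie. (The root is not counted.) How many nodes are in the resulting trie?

57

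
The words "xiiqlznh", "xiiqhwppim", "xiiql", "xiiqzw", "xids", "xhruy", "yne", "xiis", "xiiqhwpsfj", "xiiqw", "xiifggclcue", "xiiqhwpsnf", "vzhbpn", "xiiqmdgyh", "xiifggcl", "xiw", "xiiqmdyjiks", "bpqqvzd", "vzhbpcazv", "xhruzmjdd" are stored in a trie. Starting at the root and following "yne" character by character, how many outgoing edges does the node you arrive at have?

The children of the "yne" node are the distinct next characters among strings starting with "yne".
No stored string extends past "yne".
That node has 0 child edges.

0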